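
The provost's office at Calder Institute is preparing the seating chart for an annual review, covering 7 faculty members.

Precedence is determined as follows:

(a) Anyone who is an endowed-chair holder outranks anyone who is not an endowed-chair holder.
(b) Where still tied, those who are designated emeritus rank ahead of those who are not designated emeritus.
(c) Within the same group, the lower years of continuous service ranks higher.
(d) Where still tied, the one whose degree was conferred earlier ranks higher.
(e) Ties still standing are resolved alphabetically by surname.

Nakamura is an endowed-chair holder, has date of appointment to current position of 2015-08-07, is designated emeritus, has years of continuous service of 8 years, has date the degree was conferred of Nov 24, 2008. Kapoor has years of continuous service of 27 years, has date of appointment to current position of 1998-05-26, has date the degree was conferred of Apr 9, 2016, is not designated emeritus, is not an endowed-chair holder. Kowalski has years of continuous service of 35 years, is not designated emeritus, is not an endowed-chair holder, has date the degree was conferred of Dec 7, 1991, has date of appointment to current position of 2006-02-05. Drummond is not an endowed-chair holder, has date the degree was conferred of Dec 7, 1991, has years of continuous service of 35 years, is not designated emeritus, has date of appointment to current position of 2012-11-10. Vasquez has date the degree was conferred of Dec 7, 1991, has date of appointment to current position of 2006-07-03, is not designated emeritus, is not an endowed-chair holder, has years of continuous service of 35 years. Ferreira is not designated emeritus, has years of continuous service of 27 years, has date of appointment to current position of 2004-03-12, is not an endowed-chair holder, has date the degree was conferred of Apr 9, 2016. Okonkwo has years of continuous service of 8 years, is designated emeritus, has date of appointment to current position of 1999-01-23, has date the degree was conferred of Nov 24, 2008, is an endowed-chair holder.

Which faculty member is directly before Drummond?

By the first rule: Nakamura and Okonkwo (both an endowed-chair holder); then Ferreira, Kapoor, Drummond, Kowalski and Vasquez (each not an endowed-chair holder).
Nakamura and Okonkwo are each designated emeritus, so the next rule applies.
Nakamura and Okonkwo both have years of continuous service 8 years, so the next rule applies.
Nakamura and Okonkwo both have date the degree was conferred Nov 24, 2008, so the next rule applies.
Among Nakamura and Okonkwo, alphabetically by surname: Nakamura before Okonkwo.
Ferreira, Kapoor, Drummond, Kowalski and Vasquez are each not designated emeritus, so the next rule applies.
Among Ferreira, Kapoor, Drummond, Kowalski and Vasquez, by years of continuous service (lower first): Ferreira and Kapoor (27 years) before Drummond, Kowalski and Vasquez (35 years).
Ferreira and Kapoor both have date the degree was conferred Apr 9, 2016, so the next rule applies.
Among Ferreira and Kapoor, alphabetically by surname: Ferreira before Kapoor.
Drummond, Kowalski and Vasquez all have date the degree was conferred Dec 7, 1991, so the next rule applies.
Among Drummond, Kowalski and Vasquez, alphabetically by surname: Drummond before Kowalski before Vasquez.
Order: Nakamura, Okonkwo, Ferreira, Kapoor, Drummond, Kowalski, Vasquez.

Kapoor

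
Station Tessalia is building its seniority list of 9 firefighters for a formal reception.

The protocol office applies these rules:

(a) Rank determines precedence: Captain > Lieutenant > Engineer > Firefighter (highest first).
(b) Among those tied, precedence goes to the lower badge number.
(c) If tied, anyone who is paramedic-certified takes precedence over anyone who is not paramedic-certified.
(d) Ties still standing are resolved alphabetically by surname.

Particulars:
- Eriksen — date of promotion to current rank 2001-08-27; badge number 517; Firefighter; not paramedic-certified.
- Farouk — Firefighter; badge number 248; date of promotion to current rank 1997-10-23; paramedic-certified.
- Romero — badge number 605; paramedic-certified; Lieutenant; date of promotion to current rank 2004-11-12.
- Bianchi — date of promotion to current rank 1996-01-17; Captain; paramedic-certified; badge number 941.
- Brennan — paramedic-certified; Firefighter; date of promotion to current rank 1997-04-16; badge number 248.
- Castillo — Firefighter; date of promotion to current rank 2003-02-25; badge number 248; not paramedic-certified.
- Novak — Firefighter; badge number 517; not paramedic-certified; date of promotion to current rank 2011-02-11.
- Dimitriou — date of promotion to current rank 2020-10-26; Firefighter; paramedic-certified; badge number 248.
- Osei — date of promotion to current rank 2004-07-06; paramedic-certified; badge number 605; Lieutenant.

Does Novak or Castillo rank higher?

By rank: Bianchi (Captain); then Osei and Romero (Lieutenant); then Brennan, Dimitriou, Farouk, Castillo, Eriksen and Novak (Firefighter).
Osei and Romero both have badge number 605, so the next rule applies.
Osei and Romero are each paramedic-certified, so the next rule applies.
Among Osei and Romero, alphabetically by surname: Osei before Romero.
Among Brennan, Dimitriou, Farouk, Castillo, Eriksen and Novak, by badge number (lower first): Brennan, Dimitriou, Farouk and Castillo (248) before Eriksen and Novak (517).
Among Brennan, Dimitriou, Farouk and Castillo, paramedic-certified before not paramedic-certified: Brennan, Dimitriou and Farouk (paramedic-certified) before Castillo (not paramedic-certified).
Among Brennan, Dimitriou and Farouk, alphabetically by surname: Brennan before Dimitriou before Farouk.
Eriksen and Novak are each not paramedic-certified, so the next rule applies.
Among Eriksen and Novak, alphabetically by surname: Eriksen before Novak.
So Castillo takes precedence.

Castillo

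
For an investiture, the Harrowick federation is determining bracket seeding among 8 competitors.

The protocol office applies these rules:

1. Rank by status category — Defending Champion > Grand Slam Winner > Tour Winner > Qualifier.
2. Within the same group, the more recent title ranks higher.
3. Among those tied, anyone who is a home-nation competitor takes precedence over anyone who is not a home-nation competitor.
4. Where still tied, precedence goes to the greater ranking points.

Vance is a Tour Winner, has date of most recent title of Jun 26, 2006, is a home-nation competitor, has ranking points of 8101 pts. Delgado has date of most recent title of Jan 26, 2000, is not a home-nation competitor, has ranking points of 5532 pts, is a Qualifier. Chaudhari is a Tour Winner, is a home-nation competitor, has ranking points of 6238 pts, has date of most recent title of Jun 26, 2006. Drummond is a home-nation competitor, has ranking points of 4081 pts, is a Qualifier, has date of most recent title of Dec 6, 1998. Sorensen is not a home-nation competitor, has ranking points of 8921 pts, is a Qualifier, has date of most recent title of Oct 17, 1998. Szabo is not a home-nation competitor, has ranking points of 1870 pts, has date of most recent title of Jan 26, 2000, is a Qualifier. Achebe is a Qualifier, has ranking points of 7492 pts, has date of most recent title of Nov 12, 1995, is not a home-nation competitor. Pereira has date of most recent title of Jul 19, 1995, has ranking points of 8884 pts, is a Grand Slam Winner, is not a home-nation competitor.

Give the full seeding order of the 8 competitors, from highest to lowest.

By status category: Pereira (Grand Slam Winner); then Vance and Chaudhari (Tour Winner); then Delgado, Szabo, Drummond, Sorensen and Achebe (Qualifier).
Vance and Chaudhari both have date of most recent title Jun 26, 2006, so the next rule applies.
Vance and Chaudhari are each a home-nation competitor, so the next rule applies.
Among Vance and Chaudhari, by ranking points (higher first): Vance (8101 pts) before Chaudhari (6238 pts).
Among Delgado, Szabo, Drummond, Sorensen and Achebe, by date of most recent title (later first): Delgado and Szabo (Jan 26, 2000) before Drummond (Dec 6, 1998) before Sorensen (Oct 17, 1998) before Achebe (Nov 12, 1995).
Delgado and Szabo are each not a home-nation competitor, so the next rule applies.
Among Delgado and Szabo, by ranking points (higher first): Delgado (5532 pts) before Szabo (1870 pts).
Full order: Pereira, Vance, Chaudhari, Delgado, Szabo, Drummond, Sorensen, Achebe.

Pereira, Vance, Chaudhari, Delgado, Szabo, Drummond, Sorensen, Achebe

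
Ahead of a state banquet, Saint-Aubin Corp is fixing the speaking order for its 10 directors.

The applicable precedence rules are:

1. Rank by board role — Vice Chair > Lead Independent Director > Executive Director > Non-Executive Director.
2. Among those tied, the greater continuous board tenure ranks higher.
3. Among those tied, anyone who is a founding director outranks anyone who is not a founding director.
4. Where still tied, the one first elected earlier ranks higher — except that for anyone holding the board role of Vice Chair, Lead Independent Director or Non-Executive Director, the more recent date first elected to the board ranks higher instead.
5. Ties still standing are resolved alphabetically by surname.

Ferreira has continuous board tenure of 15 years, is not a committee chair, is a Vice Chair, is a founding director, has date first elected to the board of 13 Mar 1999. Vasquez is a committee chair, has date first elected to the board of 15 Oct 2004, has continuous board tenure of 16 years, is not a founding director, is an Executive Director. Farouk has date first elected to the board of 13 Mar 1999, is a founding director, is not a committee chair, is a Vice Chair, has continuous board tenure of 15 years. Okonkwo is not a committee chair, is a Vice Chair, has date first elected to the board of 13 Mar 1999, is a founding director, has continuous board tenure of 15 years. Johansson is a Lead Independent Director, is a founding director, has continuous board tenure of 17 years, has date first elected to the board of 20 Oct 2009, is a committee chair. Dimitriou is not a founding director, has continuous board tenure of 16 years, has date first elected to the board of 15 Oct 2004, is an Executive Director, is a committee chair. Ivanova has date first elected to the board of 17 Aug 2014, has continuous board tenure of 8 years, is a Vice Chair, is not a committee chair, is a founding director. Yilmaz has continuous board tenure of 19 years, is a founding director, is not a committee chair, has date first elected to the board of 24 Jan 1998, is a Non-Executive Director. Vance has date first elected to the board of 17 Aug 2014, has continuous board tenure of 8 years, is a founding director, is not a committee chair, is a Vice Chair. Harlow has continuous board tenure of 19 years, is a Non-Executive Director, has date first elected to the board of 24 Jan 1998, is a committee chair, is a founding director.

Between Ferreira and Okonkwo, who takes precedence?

By board role: Farouk, Ferreira, Okonkwo, Ivanova and Vance (Vice Chair); then Johansson (Lead Independent Director); then Dimitriou and Vasquez (Executive Director); then Harlow and Yilmaz (Non-Executive Director).
Among Farouk, Ferreira, Okonkwo, Ivanova and Vance, by continuous board tenure (higher first): Farouk, Ferreira and Okonkwo (15 years) before Ivanova and Vance (8 years).
Farouk, Ferreira and Okonkwo are each a founding director, so the next rule applies.
Farouk, Ferreira and Okonkwo all have date first elected to the board 13 Mar 1999, so the next rule applies.
Among Farouk, Ferreira and Okonkwo, alphabetically by surname: Farouk before Ferreira before Okonkwo.
Ivanova and Vance are each a founding director, so the next rule applies.
Ivanova and Vance both have date first elected to the board 17 Aug 2014, so the next rule applies.
Among Ivanova and Vance, alphabetically by surname: Ivanova before Vance.
Dimitriou and Vasquez both have continuous board tenure 16 years, so the next rule applies.
Dimitriou and Vasquez are each not a founding director, so the next rule applies.
Dimitriou and Vasquez both have date first elected to the board 15 Oct 2004, so the next rule applies.
Among Dimitriou and Vasquez, alphabetically by surname: Dimitriou before Vasquez.
Harlow and Yilmaz both have continuous board tenure 19 years, so the next rule applies.
Harlow and Yilmaz are each a founding director, so the next rule applies.
Harlow and Yilmaz both have date first elected to the board 24 Jan 1998, so the next rule applies.
Among Harlow and Yilmaz, alphabetically by surname: Harlow before Yilmaz.
So Ferreira takes precedence.

Ferreira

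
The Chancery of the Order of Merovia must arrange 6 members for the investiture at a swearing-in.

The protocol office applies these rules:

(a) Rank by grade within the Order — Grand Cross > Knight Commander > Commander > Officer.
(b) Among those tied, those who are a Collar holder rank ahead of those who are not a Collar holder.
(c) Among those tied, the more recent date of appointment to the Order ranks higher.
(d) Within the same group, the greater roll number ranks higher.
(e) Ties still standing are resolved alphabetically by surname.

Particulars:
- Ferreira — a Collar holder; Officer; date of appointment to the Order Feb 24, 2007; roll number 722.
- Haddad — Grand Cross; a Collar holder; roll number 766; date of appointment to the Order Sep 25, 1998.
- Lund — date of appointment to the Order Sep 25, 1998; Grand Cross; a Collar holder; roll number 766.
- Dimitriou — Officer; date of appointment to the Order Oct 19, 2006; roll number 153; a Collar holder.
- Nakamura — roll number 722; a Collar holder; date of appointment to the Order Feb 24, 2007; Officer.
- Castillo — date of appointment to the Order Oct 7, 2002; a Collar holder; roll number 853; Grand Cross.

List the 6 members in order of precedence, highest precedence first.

By grade within the Order: Castillo, Haddad and Lund (Grand Cross); then Ferreira, Nakamura and Dimitriou (Officer).
Castillo, Haddad and Lund are each a Collar holder, so the next rule applies.
Among Castillo, Haddad and Lund, by date of appointment to the Order (later first): Castillo (Oct 7, 2002) before Haddad and Lund (Sep 25, 1998).
Haddad and Lund both have roll number 766, so the next rule applies.
Among Haddad and Lund, alphabetically by surname: Haddad before Lund.
Ferreira, Nakamura and Dimitriou are each a Collar holder, so the next rule applies.
Among Ferreira, Nakamura and Dimitriou, by date of appointment to the Order (later first): Ferreira and Nakamura (Feb 24, 2007) before Dimitriou (Oct 19, 2006).
Ferreira and Nakamura both have roll number 722, so the next rule applies.
Among Ferreira and Nakamura, alphabetically by surname: Ferreira before Nakamura.
Full order: Castillo, Haddad, Lund, Ferreira, Nakamura, Dimitriou.

Castillo, Haddad, Lund, Ferreira, Nakamura, Dimitriou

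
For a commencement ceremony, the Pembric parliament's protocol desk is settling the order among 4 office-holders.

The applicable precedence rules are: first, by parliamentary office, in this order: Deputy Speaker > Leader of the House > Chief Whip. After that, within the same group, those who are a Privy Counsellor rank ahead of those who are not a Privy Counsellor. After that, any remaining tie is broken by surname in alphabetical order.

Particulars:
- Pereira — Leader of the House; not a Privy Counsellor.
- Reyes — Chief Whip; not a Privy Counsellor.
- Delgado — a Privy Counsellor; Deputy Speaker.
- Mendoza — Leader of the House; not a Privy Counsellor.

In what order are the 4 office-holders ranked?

By parliamentary office: Delgado (Deputy Speaker); then Mendoza and Pereira (Leader of the House); then Reyes (Chief Whip).
Mendoza and Pereira are each not a Privy Counsellor, so the next rule applies.
Among Mendoza and Pereira, alphabetically by surname: Mendoza before Pereira.
Full order: Delgado, Mendoza, Pereira, Reyes.

Delgado, Mendoza, Pereira, Reyes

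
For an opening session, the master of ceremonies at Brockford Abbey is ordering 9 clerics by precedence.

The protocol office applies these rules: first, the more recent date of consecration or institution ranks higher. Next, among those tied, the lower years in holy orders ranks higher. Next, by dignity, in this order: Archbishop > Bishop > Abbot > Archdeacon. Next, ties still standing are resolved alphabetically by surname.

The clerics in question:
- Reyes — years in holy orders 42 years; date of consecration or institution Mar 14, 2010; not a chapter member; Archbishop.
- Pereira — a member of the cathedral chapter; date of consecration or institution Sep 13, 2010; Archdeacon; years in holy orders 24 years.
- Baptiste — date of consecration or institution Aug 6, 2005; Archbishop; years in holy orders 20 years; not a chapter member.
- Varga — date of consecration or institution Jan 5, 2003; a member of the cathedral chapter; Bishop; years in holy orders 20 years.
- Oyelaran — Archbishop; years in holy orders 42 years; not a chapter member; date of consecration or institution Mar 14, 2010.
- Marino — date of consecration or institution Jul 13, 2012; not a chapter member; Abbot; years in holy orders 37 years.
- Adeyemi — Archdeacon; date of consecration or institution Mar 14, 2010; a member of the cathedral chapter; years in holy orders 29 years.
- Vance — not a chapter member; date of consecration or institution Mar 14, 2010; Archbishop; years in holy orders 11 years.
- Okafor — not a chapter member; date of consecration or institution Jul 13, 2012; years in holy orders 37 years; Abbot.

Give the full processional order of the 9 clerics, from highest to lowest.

Marino, Okafor, Pereira, Vance, Adeyemi, Oyelaran, Reyes, Baptiste, Varga

By date of consecration or institution (later first): Marino and Okafor (both Jul 13, 2012); then Pereira (Sep 13, 2010); then Vance, Adeyemi, Oyelaran and Reyes (each Mar 14, 2010); then Baptiste (Aug 6, 2005); then Varga (Jan 5, 2003).
Marino and Okafor both have years in holy orders 37 years, so the next rule applies.
Marino and Okafor are each Abbot, so the next rule applies.
Among Marino and Okafor, alphabetically by surname: Marino before Okafor.
Among Vance, Adeyemi, Oyelaran and Reyes, by years in holy orders (lower first): Vance (11 years) before Adeyemi (29 years) before Oyelaran and Reyes (42 years).
Oyelaran and Reyes are each Archbishop, so the next rule applies.
Among Oyelaran and Reyes, alphabetically by surname: Oyelaran before Reyes.
Full order: Marino, Okafor, Pereira, Vance, Adeyemi, Oyelaran, Reyes, Baptiste, Varga.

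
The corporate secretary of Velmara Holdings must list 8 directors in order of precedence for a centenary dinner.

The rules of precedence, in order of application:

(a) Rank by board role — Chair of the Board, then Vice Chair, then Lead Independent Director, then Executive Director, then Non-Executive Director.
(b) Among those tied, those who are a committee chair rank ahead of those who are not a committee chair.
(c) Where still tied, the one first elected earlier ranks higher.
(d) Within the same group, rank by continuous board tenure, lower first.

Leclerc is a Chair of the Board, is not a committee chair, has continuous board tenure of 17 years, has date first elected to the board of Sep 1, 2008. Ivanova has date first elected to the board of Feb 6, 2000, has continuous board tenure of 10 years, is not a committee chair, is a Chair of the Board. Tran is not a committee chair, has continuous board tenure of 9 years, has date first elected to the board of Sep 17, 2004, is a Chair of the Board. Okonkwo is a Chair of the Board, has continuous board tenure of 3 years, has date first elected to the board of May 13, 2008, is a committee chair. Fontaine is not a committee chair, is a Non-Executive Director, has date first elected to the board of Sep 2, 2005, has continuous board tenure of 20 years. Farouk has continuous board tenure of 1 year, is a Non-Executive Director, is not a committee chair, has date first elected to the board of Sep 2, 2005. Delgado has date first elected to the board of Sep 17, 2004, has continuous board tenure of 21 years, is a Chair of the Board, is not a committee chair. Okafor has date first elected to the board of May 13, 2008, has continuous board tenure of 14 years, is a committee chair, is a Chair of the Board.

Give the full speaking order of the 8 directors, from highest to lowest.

By board role: Okonkwo, Okafor, Ivanova, Tran, Delgado and Leclerc (Chair of the Board); then Farouk and Fontaine (Non-Executive Director).
Among Okonkwo, Okafor, Ivanova, Tran, Delgado and Leclerc, a committee chair before not a committee chair: Okonkwo and Okafor (a committee chair) before Ivanova, Tran, Delgado and Leclerc (not a committee chair).
Okonkwo and Okafor both have date first elected to the board May 13, 2008, so the next rule applies.
Among Okonkwo and Okafor, by continuous board tenure (lower first): Okonkwo (3 years) before Okafor (14 years).
Among Ivanova, Tran, Delgado and Leclerc, by date first elected to the board (earlier first): Ivanova (Feb 6, 2000) before Tran and Delgado (Sep 17, 2004) before Leclerc (Sep 1, 2008).
Among Tran and Delgado, by continuous board tenure (lower first): Tran (9 years) before Delgado (21 years).
Farouk and Fontaine are each not a committee chair, so the next rule applies.
Farouk and Fontaine both have date first elected to the board Sep 2, 2005, so the next rule applies.
Among Farouk and Fontaine, by continuous board tenure (lower first): Farouk (1 year) before Fontaine (20 years).
Full order: Okonkwo, Okafor, Ivanova, Tran, Delgado, Leclerc, Farouk, Fontaine.

Okonkwo, Okafor, Ivanova, Tran, Delgado, Leclerc, Farouk, Fontaine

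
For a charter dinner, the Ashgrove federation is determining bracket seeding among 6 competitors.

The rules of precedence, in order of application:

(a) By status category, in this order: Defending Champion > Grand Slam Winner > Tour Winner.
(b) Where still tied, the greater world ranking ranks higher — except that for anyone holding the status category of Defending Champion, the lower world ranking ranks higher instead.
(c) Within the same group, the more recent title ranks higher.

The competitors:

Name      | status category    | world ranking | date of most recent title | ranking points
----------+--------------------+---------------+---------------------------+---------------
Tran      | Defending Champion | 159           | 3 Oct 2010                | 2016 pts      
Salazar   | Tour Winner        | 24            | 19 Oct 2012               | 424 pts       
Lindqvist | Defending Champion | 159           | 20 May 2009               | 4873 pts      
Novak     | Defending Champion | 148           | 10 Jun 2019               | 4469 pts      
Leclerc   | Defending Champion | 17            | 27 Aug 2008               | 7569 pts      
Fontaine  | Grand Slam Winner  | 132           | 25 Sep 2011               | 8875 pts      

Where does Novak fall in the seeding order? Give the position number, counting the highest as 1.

By status category: Leclerc, Novak, Tran and Lindqvist (Defending Champion); then Fontaine (Grand Slam Winner); then Salazar (Tour Winner).
Among Leclerc, Novak, Tran and Lindqvist, by world ranking (lower first) (reversed rule for this group): Leclerc (17) before Novak (148) before Tran and Lindqvist (159).
Among Tran and Lindqvist, by date of most recent title (later first): Tran (3 Oct 2010) before Lindqvist (20 May 2009).
Order: Leclerc, Novak, Tran, Lindqvist, Fontaine, Salazar. So position 2.

2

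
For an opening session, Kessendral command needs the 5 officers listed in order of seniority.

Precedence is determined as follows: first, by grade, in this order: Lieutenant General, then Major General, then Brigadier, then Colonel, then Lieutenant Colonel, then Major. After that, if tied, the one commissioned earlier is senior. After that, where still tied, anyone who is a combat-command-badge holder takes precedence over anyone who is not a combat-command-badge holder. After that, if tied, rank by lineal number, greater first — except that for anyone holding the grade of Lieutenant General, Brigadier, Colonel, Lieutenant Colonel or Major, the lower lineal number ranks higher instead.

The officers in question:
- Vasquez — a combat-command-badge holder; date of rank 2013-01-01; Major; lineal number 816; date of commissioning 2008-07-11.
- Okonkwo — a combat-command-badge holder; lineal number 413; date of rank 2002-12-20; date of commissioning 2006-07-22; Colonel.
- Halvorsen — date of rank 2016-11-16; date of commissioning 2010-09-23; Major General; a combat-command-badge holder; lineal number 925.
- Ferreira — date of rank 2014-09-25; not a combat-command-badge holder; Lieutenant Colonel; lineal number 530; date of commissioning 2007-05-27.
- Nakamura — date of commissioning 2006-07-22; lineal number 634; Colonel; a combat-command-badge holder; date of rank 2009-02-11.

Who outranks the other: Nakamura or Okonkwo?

By grade: Halvorsen (Major General); then Okonkwo and Nakamura (Colonel); then Ferreira (Lieutenant Colonel); then Vasquez (Major).
Okonkwo and Nakamura both have date of commissioning 2006-07-22, so the next rule applies.
Okonkwo and Nakamura are each a combat-command-badge holder, so the next rule applies.
Among Okonkwo and Nakamura, by lineal number (lower first) (reversed rule for this group): Okonkwo (413) before Nakamura (634).
So Okonkwo takes precedence.

Okonkwo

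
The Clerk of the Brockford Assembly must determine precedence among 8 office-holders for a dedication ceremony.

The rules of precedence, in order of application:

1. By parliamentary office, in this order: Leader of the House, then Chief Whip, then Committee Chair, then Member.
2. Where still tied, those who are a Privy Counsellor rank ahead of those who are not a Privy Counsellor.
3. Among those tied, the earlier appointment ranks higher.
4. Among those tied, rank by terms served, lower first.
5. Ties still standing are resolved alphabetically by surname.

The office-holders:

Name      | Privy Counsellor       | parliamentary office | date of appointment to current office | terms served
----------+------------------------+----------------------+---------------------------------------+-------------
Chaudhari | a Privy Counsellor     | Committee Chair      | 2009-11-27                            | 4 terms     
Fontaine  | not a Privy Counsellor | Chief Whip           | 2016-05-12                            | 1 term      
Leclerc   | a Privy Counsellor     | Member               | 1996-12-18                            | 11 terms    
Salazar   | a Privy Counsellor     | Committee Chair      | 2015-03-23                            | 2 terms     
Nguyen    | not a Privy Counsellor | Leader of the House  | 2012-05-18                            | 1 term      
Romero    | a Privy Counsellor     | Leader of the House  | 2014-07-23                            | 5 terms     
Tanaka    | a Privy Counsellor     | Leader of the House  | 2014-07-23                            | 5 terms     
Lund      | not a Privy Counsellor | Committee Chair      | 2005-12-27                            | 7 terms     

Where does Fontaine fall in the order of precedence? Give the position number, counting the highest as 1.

By parliamentary office: Romero, Tanaka and Nguyen (Leader of the House); then Fontaine (Chief Whip); then Chaudhari, Salazar and Lund (Committee Chair); then Leclerc (Member).
Among Romero, Tanaka and Nguyen, a Privy Counsellor before not a Privy Counsellor: Romero and Tanaka (a Privy Counsellor) before Nguyen (not a Privy Counsellor).
Romero and Tanaka both have date of appointment to current office 2014-07-23, so the next rule applies.
Romero and Tanaka both have terms served 5 terms, so the next rule applies.
Among Romero and Tanaka, alphabetically by surname: Romero before Tanaka.
Among Chaudhari, Salazar and Lund, a Privy Counsellor before not a Privy Counsellor: Chaudhari and Salazar (a Privy Counsellor) before Lund (not a Privy Counsellor).
Among Chaudhari and Salazar, by date of appointment to current office (earlier first): Chaudhari (2009-11-27) before Salazar (2015-03-23).
Order: Romero, Tanaka, Nguyen, Fontaine, Chaudhari, Salazar, Lund, Leclerc. So position 4.

4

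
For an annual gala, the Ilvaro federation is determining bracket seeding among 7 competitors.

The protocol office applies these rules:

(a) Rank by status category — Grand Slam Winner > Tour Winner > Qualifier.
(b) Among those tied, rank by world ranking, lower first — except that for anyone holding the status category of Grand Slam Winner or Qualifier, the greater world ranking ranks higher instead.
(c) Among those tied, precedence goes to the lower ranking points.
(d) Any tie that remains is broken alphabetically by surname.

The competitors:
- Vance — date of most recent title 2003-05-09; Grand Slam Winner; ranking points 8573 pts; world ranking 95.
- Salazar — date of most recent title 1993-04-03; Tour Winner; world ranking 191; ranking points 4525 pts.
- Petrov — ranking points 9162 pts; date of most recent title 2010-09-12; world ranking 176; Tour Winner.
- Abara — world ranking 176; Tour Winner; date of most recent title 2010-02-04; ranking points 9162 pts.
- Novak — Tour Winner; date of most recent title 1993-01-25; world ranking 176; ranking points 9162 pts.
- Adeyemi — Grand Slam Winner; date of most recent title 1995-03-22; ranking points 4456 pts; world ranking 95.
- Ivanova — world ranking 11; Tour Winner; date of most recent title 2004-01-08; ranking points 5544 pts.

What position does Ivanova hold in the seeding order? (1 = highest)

By status category: Adeyemi and Vance (Grand Slam Winner); then Ivanova, Abara, Novak, Petrov and Salazar (Tour Winner).
Adeyemi and Vance both have world ranking 95, so the next rule applies.
Among Adeyemi and Vance, by ranking points (lower first): Adeyemi (4456 pts) before Vance (8573 pts).
Among Ivanova, Abara, Novak, Petrov and Salazar, by world ranking (lower first): Ivanova (11) before Abara, Novak and Petrov (176) before Salazar (191).
Abara, Novak and Petrov all have ranking points 9162 pts, so the next rule applies.
Among Abara, Novak and Petrov, alphabetically by surname: Abara before Novak before Petrov.
Order: Adeyemi, Vance, Ivanova, Abara, Novak, Petrov, Salazar. So position 3.

3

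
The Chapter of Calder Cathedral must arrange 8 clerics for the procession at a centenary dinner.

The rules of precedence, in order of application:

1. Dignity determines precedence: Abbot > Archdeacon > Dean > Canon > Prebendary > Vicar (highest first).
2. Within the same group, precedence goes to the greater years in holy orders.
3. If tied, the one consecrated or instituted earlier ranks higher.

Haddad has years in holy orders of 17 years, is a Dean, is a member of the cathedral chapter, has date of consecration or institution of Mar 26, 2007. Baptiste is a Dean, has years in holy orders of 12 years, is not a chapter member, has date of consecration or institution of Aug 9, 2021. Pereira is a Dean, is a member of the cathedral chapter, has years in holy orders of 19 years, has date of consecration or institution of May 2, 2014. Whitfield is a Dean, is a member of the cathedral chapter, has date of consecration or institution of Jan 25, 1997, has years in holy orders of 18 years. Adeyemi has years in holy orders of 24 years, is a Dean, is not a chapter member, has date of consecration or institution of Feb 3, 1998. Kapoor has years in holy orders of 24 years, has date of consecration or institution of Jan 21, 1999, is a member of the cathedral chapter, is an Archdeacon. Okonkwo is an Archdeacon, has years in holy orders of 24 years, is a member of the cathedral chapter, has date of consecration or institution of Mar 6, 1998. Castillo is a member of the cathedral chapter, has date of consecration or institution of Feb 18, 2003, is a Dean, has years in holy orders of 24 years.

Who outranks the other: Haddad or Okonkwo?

Okonkwo

By dignity: Okonkwo and Kapoor (Archdeacon); then Adeyemi, Castillo, Pereira, Whitfield, Haddad and Baptiste (Dean).
Okonkwo and Kapoor both have years in holy orders 24 years, so the next rule applies.
Among Okonkwo and Kapoor, by date of consecration or institution (earlier first): Okonkwo (Mar 6, 1998) before Kapoor (Jan 21, 1999).
Among Adeyemi, Castillo, Pereira, Whitfield, Haddad and Baptiste, by years in holy orders (higher first): Adeyemi and Castillo (24 years) before Pereira (19 years) before Whitfield (18 years) before Haddad (17 years) before Baptiste (12 years).
Among Adeyemi and Castillo, by date of consecration or institution (earlier first): Adeyemi (Feb 3, 1998) before Castillo (Feb 18, 2003).
So Okonkwo takes precedence.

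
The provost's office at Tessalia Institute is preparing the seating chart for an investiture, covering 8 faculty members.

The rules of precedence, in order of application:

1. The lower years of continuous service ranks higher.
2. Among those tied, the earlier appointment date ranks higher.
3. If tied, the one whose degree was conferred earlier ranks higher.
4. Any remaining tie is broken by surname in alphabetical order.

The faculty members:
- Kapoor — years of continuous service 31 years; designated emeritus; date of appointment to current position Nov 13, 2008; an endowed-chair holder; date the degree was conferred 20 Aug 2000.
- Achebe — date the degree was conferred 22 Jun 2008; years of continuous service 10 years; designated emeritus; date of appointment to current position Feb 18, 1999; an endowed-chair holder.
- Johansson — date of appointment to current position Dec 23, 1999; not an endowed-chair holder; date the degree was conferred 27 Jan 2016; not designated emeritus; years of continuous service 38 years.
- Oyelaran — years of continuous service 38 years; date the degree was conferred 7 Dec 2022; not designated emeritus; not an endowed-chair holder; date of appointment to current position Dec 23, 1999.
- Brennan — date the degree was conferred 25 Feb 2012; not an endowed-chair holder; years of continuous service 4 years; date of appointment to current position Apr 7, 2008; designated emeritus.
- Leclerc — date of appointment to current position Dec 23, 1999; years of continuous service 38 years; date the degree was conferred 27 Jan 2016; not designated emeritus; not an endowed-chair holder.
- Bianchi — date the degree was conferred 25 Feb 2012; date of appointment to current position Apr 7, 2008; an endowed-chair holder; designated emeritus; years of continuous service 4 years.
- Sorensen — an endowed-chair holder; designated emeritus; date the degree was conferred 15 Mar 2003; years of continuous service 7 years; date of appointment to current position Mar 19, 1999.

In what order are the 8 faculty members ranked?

By years of continuous service (lower first): Bianchi and Brennan (both 4 years); then Sorensen (7 years); then Achebe (10 years); then Kapoor (31 years); then Johansson, Leclerc and Oyelaran (each 38 years).
Bianchi and Brennan both have date of appointment to current position Apr 7, 2008, so the next rule applies.
Bianchi and Brennan both have date the degree was conferred 25 Feb 2012, so the next rule applies.
Among Bianchi and Brennan, alphabetically by surname: Bianchi before Brennan.
Johansson, Leclerc and Oyelaran all have date of appointment to current position Dec 23, 1999, so the next rule applies.
Among Johansson, Leclerc and Oyelaran, by date the degree was conferred (earlier first): Johansson and Leclerc (27 Jan 2016) before Oyelaran (7 Dec 2022).
Among Johansson and Leclerc, alphabetically by surname: Johansson before Leclerc.
Full order: Bianchi, Brennan, Sorensen, Achebe, Kapoor, Johansson, Leclerc, Oyelaran.

Bianchi, Brennan, Sorensen, Achebe, Kapoor, Johansson, Leclerc, Oyelaran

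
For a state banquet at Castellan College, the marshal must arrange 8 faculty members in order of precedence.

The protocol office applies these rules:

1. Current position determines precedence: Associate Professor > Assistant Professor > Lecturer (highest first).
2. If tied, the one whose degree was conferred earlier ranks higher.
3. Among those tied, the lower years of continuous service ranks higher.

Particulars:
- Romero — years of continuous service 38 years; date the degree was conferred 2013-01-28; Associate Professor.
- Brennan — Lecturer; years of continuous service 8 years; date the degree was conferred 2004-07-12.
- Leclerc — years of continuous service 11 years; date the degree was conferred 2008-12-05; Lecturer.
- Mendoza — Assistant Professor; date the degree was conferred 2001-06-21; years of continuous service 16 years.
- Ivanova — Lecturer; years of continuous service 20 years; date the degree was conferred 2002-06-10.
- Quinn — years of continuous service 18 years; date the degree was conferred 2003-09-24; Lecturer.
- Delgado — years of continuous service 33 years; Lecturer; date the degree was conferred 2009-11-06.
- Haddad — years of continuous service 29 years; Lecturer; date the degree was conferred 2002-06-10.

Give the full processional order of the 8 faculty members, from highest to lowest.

By current position: Romero (Associate Professor); then Mendoza (Assistant Professor); then Ivanova, Haddad, Quinn, Brennan, Leclerc and Delgado (Lecturer).
Among Ivanova, Haddad, Quinn, Brennan, Leclerc and Delgado, by date the degree was conferred (earlier first): Ivanova and Haddad (2002-06-10) before Quinn (2003-09-24) before Brennan (2004-07-12) before Leclerc (2008-12-05) before Delgado (2009-11-06).
Among Ivanova and Haddad, by years of continuous service (lower first): Ivanova (20 years) before Haddad (29 years).
Full order: Romero, Mendoza, Ivanova, Haddad, Quinn, Brennan, Leclerc, Delgado.

Romero, Mendoza, Ivanova, Haddad, Quinn, Brennan, Leclerc, Delgado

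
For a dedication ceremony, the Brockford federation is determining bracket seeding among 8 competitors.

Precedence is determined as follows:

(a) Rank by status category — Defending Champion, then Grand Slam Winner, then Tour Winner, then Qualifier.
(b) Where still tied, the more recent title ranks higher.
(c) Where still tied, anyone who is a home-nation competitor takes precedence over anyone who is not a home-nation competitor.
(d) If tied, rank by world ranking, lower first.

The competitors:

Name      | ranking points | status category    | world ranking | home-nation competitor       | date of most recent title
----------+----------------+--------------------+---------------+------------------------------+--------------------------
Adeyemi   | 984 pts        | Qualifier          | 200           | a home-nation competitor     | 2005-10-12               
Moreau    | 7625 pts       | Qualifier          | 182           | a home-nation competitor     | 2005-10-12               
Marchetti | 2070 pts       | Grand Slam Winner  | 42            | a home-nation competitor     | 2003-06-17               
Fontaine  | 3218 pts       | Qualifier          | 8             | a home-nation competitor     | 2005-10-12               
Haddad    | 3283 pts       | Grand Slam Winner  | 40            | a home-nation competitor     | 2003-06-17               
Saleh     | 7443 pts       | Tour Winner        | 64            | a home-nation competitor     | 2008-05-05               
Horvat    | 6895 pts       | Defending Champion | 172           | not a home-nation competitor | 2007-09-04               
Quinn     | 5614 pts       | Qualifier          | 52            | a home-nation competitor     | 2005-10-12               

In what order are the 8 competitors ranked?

By status category: Horvat (Defending Champion); then Haddad and Marchetti (Grand Slam Winner); then Saleh (Tour Winner); then Fontaine, Quinn, Moreau and Adeyemi (Qualifier).
Haddad and Marchetti both have date of most recent title 2003-06-17, so the next rule applies.
Haddad and Marchetti are each a home-nation competitor, so the next rule applies.
Among Haddad and Marchetti, by world ranking (lower first): Haddad (40) before Marchetti (42).
Fontaine, Quinn, Moreau and Adeyemi all have date of most recent title 2005-10-12, so the next rule applies.
Fontaine, Quinn, Moreau and Adeyemi are each a home-nation competitor, so the next rule applies.
Among Fontaine, Quinn, Moreau and Adeyemi, by world ranking (lower first): Fontaine (8) before Quinn (52) before Moreau (182) before Adeyemi (200).
Full order: Horvat, Haddad, Marchetti, Saleh, Fontaine, Quinn, Moreau, Adeyemi.

Horvat, Haddad, Marchetti, Saleh, Fontaine, Quinn, Moreau, Adeyemi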